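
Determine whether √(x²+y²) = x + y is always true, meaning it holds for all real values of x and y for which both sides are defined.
Claim: √(x²+y²) = x + y.
Test a specific point where both sides are defined: x = 5, y = 4.
LHS = √(x²+y²) ≈ 6.4031
RHS = x + y ≈ 9.0000
Since 6.4031 ≠ 9.0000, the equation fails at this point, so it cannot hold for all real values of x and y for which both sides are defined.
(x+y)² = x² + 2xy + y², not x² + y², so the square root does not split this way.

Conclusion: No, this is NOT an identity.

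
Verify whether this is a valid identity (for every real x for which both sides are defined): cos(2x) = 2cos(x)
Claim: cos(2x) = 2cos(x).
Test a specific point where both sides are defined: x = π/4.
LHS = cos(2x) ≈ 0.0000
RHS = 2cos(x) ≈ 1.4142
Since 0.0000 ≠ 1.4142, the equation fails at this point, so it cannot hold for every real x for which both sides are defined.
The correct double-angle formula is cos(2x) = cos²x - sin²x.

Conclusion: No, this is NOT an identity.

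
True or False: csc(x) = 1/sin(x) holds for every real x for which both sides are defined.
True.

Claim: csc(x) = 1/sin(x).
Reasoning: csc(x) is by definition the reciprocal of sin(x), wherever sin(x) ≠ 0.
So the two sides agree for every real x for which both sides are defined.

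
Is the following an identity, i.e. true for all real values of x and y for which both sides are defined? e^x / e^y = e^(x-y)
Yes, this is an identity.

Claim: e^x / e^y = e^(x-y).
Reasoning: 1/e^y = e^(-y), so e^x / e^y = e^x · e^(-y) = e^(x + (-y)) = e^(x-y) by the product rule for exponents.
So the two sides agree for all real values of x and y for which both sides are defined.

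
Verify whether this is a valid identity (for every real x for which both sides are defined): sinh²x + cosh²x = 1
Claim: sinh²x + cosh²x = 1.
Test a specific point where both sides are defined: x = 3.
LHS = sinh²x + cosh²x ≈ 201.7156
RHS = 1 ≈ 1.0000
Since 201.7156 ≠ 1.0000, the equation fails at this point, so it cannot hold for every real x for which both sides are defined.
The correct hyperbolic identity is cosh²x - sinh²x = 1 (a difference); the sum sinh²x + cosh²x equals cosh(2x).

Conclusion: No, this is NOT an identity.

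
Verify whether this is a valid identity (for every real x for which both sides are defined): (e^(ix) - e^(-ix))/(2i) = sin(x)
Claim: (e^(ix) - e^(-ix))/(2i) = sin(x).
Reasoning: By Euler's formula e^(ix) = cos(x) + i·sin(x) and e^(-ix) = cos(x) - i·sin(x). Subtracting cancels the cosine terms: e^(ix) - e^(-ix) = 2i·sin(x); divide by 2i.
So the two sides agree for every real x for which both sides are defined.

Conclusion: Yes, this is an identity.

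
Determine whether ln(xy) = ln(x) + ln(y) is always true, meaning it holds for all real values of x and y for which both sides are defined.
Yes, this is an identity.

Claim: ln(xy) = ln(x) + ln(y).
Reasoning: Both sides are simultaneously defined only when x, y > 0. Write x = e^p, y = e^q (p = ln x, q = ln y). Then xy = e^p · e^q = e^(p+q), so ln(xy) = p + q = ln(x) + ln(y).
So the two sides agree for all real values of x and y for which both sides are defined.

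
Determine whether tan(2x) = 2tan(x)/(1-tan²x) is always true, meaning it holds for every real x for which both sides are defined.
Claim: tan(2x) = 2tan(x)/(1-tan²x).
Reasoning: tan(2x) = sin(2x)/cos(2x) = 2sin(x)cos(x) / (cos²x - sin²x). Divide numerator and denominator by cos²x: 2tan(x) / (1 - tan²x).
So the two sides agree for every real x for which both sides are defined.

Conclusion: Yes, this is an identity.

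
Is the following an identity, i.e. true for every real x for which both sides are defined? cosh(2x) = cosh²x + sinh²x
Yes, this is an identity.

Claim: cosh(2x) = cosh²x + sinh²x.
Reasoning: cosh²x = (e^(2x) + 2 + e^(-2x))/4 and sinh²x = (e^(2x) - 2 + e^(-2x))/4. Adding gives (2e^(2x) + 2e^(-2x))/4 = (e^(2x) + e^(-2x))/2 = cosh(2x).
So the two sides agree for every real x for which both sides are defined.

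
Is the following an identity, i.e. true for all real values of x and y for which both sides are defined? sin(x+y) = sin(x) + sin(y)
Claim: sin(x+y) = sin(x) + sin(y).
Test a specific point where both sides are defined: x = -π/2, y = -π/2.
LHS = sin(x+y) ≈ 0.0000
RHS = sin(x) + sin(y) ≈ -2.0000
Since 0.0000 ≠ -2.0000, the equation fails at this point, so it cannot hold for all real values of x and y for which both sides are defined.
The correct expansion is sin(x+y) = sin(x)cos(y) + cos(x)sin(y); sine is not additive.

Conclusion: No, this is NOT an identity.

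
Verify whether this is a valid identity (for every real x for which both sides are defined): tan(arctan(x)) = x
Yes, this is an identity.

Claim: tan(arctan(x)) = x.
Reasoning: For every real x, arctan(x) is by definition the angle in (-π/2, π/2) whose tangent equals x. Taking the tangent of that angle returns x.
So the two sides agree for every real x for which both sides are defined.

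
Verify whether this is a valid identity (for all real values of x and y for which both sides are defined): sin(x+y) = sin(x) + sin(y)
Claim: sin(x+y) = sin(x) + sin(y).
Test a specific point where both sides are defined: x = π/2, y = -π/4.
LHS = sin(x+y) ≈ 0.7071
RHS = sin(x) + sin(y) ≈ 0.2929
Since 0.7071 ≠ 0.2929, the equation fails at this point, so it cannot hold for all real values of x and y for which both sides are defined.
The correct expansion is sin(x+y) = sin(x)cos(y) + cos(x)sin(y); sine is not additive.

Conclusion: No, this is NOT an identity.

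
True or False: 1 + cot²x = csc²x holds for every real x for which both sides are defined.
True.

Claim: 1 + cot²x = csc²x.
Reasoning: Start from sin²x + cos²x = 1 and divide every term by sin²x (allowed wherever cot x and csc x are defined): 1 + cot²x = 1/sin²x = csc²x.
So the two sides agree for every real x for which both sides are defined.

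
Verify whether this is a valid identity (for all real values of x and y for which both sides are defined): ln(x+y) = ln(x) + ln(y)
No, this is NOT an identity.

Claim: ln(x+y) = ln(x) + ln(y).
Test a specific point where both sides are defined: x = 1/2, y = 5.
LHS = ln(x+y) ≈ 1.7047
RHS = ln(x) + ln(y) ≈ 0.9163
Since 1.7047 ≠ 0.9163, the equation fails at this point, so it cannot hold for all real values of x and y for which both sides are defined.
ln(x) + ln(y) = ln(xy), not ln(x+y).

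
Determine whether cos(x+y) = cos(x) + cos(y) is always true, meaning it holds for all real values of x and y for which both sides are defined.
No, this is NOT an identity.

Claim: cos(x+y) = cos(x) + cos(y).
Test a specific point where both sides are defined: x = π/2, y = π.
LHS = cos(x+y) ≈ 0.0000
RHS = cos(x) + cos(y) ≈ -1.0000
Since 0.0000 ≠ -1.0000, the equation fails at this point, so it cannot hold for all real values of x and y for which both sides are defined.
The correct expansion is cos(x+y) = cos(x)cos(y) - sin(x)sin(y); cosine is not additive.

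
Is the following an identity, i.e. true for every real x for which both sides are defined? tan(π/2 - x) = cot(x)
Claim: tan(π/2 - x) = cot(x).
Reasoning: tan(π/2 - x) = sin(π/2 - x)/cos(π/2 - x) = cos(x)/sin(x) = cot(x), using the cofunction identities sin(π/2 - x) = cos(x) and cos(π/2 - x) = sin(x).
So the two sides agree for every real x for which both sides are defined.

Conclusion: Yes, this is an identity.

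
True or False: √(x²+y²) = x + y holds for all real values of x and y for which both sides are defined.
Claim: √(x²+y²) = x + y.
Test a specific point where both sides are defined: x = 4, y = -1.
LHS = √(x²+y²) ≈ 4.1231
RHS = x + y ≈ 3.0000
Since 4.1231 ≠ 3.0000, the equation fails at this point, so it cannot hold for all real values of x and y for which both sides are defined.
(x+y)² = x² + 2xy + y², not x² + y², so the square root does not split this way.

Conclusion: False.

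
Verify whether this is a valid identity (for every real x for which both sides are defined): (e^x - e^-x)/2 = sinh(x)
Yes, this is an identity.

Claim: (e^x - e^-x)/2 = sinh(x).
Reasoning: This is exactly the definition of the hyperbolic sine: sinh(x) := (e^x - e^-x)/2.
So the two sides agree for every real x for which both sides are defined.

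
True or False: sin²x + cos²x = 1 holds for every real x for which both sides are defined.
True.

Claim: sin²x + cos²x = 1.
Reasoning: The point (cos x, sin x) lies on the unit circle X² + Y² = 1, so cos²x + sin²x = 1 for every real x.
So the two sides agree for every real x for which both sides are defined.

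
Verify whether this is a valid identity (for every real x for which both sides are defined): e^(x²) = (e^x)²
No, this is NOT an identity.

Claim: e^(x²) = (e^x)².
Test a specific point where both sides are defined: x = -3.
LHS = e^(x²) ≈ 8103.0839
RHS = (e^x)² ≈ 0.0025
Since 8103.0839 ≠ 0.0025, the equation fails at this point, so it cannot hold for every real x for which both sides are defined.
(e^x)² = e^(2x), and 2x ≠ x² in general.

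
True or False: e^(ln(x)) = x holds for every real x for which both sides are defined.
True.

Claim: e^(ln(x)) = x.
Reasoning: For x > 0, ln(x) is by definition the exponent p such that e^p = x. Raising e to that exponent therefore returns x: e^(ln x) = x.
So the two sides agree for every real x for which both sides are defined.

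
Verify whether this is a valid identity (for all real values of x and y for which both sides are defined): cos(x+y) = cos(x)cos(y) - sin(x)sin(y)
Yes, this is an identity.

Claim: cos(x+y) = cos(x)cos(y) - sin(x)sin(y).
Reasoning: By Euler's formula e^(i(x+y)) = e^(ix)·e^(iy) = (cos x + i·sin x)(cos y + i·sin y). The real part of the left side is cos(x+y); the real part of the product is cos(x)cos(y) - sin(x)sin(y) (since i·i = -1).
So the two sides agree for all real values of x and y for which both sides are defined.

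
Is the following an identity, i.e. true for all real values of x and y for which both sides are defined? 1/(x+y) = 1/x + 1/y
No, this is NOT an identity.

Claim: 1/(x+y) = 1/x + 1/y.
Test a specific point where both sides are defined: x = 4, y = 2.
LHS = 1/(x+y) ≈ 0.1667
RHS = 1/x + 1/y ≈ 0.7500
Since 0.1667 ≠ 0.7500, the equation fails at this point, so it cannot hold for all real values of x and y for which both sides are defined.
1/x + 1/y = (x+y)/(xy), which is not 1/(x+y).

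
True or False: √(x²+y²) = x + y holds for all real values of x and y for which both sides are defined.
False.

Claim: √(x²+y²) = x + y.
Test a specific point where both sides are defined: x = 1/2, y = 3.
LHS = √(x²+y²) ≈ 3.0414
RHS = x + y ≈ 3.5000
Since 3.0414 ≠ 3.5000, the equation fails at this point, so it cannot hold for all real values of x and y for which both sides are defined.
(x+y)² = x² + 2xy + y², not x² + y², so the square root does not split this way.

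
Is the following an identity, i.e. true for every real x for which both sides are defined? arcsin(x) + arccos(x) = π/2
Claim: arcsin(x) + arccos(x) = π/2.
Reasoning: Both sides are defined for -1 ≤ x ≤ 1. Let θ = arcsin(x), so sin θ = x and θ ∈ [-π/2, π/2]. Then cos(π/2 - θ) = sin θ = x and π/2 - θ ∈ [0, π], which is exactly the range of arccos, so arccos(x) = π/2 - θ. Adding: arcsin(x) + arccos(x) = θ + (π/2 - θ) = π/2.
So the two sides agree for every real x for which both sides are defined.

Conclusion: Yes, this is an identity.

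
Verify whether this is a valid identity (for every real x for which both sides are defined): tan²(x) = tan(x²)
Claim: tan²(x) = tan(x²).
Test a specific point where both sides are defined: x = π/3.
LHS = tan²(x) ≈ 3.0000
RHS = tan(x²) ≈ 1.9485
Since 3.0000 ≠ 1.9485, the equation fails at this point, so it cannot hold for every real x for which both sides are defined.
tan²(x) means (tan x)², squaring the output; tan(x²) squares the input. These are different functions.

Conclusion: No, this is NOT an identity.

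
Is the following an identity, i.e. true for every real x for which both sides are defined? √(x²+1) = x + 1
No, this is NOT an identity.

Claim: √(x²+1) = x + 1.
Test a specific point where both sides are defined: x = -1.
LHS = √(x²+1) ≈ 1.4142
RHS = x + 1 ≈ 0.0000
Since 1.4142 ≠ 0.0000, the equation fails at this point, so it cannot hold for every real x for which both sides are defined.
(x+1)² = x² + 2x + 1 ≠ x² + 1 unless x = 0.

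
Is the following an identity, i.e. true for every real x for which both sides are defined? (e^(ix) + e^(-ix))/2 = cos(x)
Claim: (e^(ix) + e^(-ix))/2 = cos(x).
Reasoning: By Euler's formula e^(ix) = cos(x) + i·sin(x) and e^(-ix) = cos(x) - i·sin(x). Adding cancels the sine terms: e^(ix) + e^(-ix) = 2cos(x); divide by 2.
So the two sides agree for every real x for which both sides are defined.

Conclusion: Yes, this is an identity.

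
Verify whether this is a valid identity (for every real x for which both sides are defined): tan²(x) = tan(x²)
Claim: tan²(x) = tan(x²).
Test a specific point where both sides are defined: x = π/4.
LHS = tan²(x) ≈ 1.0000
RHS = tan(x²) ≈ 0.7092
Since 1.0000 ≠ 0.7092, the equation fails at this point, so it cannot hold for every real x for which both sides are defined.
tan²(x) means (tan x)², squaring the output; tan(x²) squares the input. These are different functions.

Conclusion: No, this is NOT an identity.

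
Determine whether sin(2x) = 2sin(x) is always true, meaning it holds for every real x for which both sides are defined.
No, this is NOT an identity.

Claim: sin(2x) = 2sin(x).
Test a specific point where both sides are defined: x = -π/2.
LHS = sin(2x) ≈ 0.0000
RHS = 2sin(x) ≈ -2.0000
Since 0.0000 ≠ -2.0000, the equation fails at this point, so it cannot hold for every real x for which both sides are defined.
The correct double-angle formula is sin(2x) = 2sin(x)cos(x).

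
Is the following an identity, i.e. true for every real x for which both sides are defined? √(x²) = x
Claim: √(x²) = x.
Test a specific point where both sides are defined: x = -3.
LHS = √(x²) ≈ 3.0000
RHS = x ≈ -3.0000
Since 3.0000 ≠ -3.0000, the equation fails at this point, so it cannot hold for every real x for which both sides are defined.
√(x²) = |x|, which differs from x whenever x < 0 (both sides are defined for every real x).

Conclusion: No, this is NOT an identity.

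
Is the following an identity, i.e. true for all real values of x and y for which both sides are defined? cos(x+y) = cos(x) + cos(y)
No, this is NOT an identity.

Claim: cos(x+y) = cos(x) + cos(y).
Test a specific point where both sides are defined: x = -π/3, y = 2π/3.
LHS = cos(x+y) ≈ 0.5000
RHS = cos(x) + cos(y) ≈ 0.0000
Since 0.5000 ≠ 0.0000, the equation fails at this point, so it cannot hold for all real values of x and y for which both sides are defined.
The correct expansion is cos(x+y) = cos(x)cos(y) - sin(x)sin(y); cosine is not additive.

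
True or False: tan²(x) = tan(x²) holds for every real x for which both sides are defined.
Claim: tan²(x) = tan(x²).
Test a specific point where both sides are defined: x = -π/6.
LHS = tan²(x) ≈ 0.3333
RHS = tan(x²) ≈ 0.2812
Since 0.3333 ≠ 0.2812, the equation fails at this point, so it cannot hold for every real x for which both sides are defined.
tan²(x) means (tan x)², squaring the output; tan(x²) squares the input. These are different functions.

Conclusion: False.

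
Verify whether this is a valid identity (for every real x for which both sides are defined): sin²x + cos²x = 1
Claim: sin²x + cos²x = 1.
Reasoning: The point (cos x, sin x) lies on the unit circle X² + Y² = 1, so cos²x + sin²x = 1 for every real x.
So the two sides agree for every real x for which both sides are defined.

Conclusion: Yes, this is an identity.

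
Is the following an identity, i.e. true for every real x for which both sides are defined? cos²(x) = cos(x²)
No, this is NOT an identity.

Claim: cos²(x) = cos(x²).
Test a specific point where both sides are defined: x = π.
LHS = cos²(x) ≈ 1.0000
RHS = cos(x²) ≈ -0.9027
Since 1.0000 ≠ -0.9027, the equation fails at this point, so it cannot hold for every real x for which both sides are defined.
cos²(x) means (cos x)², squaring the output; cos(x²) squares the input. These are different functions.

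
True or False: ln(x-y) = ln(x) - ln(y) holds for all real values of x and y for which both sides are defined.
False.

Claim: ln(x-y) = ln(x) - ln(y).
Test a specific point where both sides are defined: x = 4, y = 1/2.
LHS = ln(x-y) ≈ 1.2528
RHS = ln(x) - ln(y) ≈ 2.0794
Since 1.2528 ≠ 2.0794, the equation fails at this point, so it cannot hold for all real values of x and y for which both sides are defined.
ln(x) - ln(y) = ln(x/y), not ln(x-y).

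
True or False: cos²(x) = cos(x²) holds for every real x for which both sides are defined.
False.

Claim: cos²(x) = cos(x²).
Test a specific point where both sides are defined: x = -π/4.
LHS = cos²(x) ≈ 0.5000
RHS = cos(x²) ≈ 0.8157
Since 0.5000 ≠ 0.8157, the equation fails at this point, so it cannot hold for every real x for which both sides are defined.
cos²(x) means (cos x)², squaring the output; cos(x²) squares the input. These are different functions.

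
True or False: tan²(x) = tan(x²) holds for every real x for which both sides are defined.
False.

Claim: tan²(x) = tan(x²).
Test a specific point where both sides are defined: x = π/6.
LHS = tan²(x) ≈ 0.3333
RHS = tan(x²) ≈ 0.2812
Since 0.3333 ≠ 0.2812, the equation fails at this point, so it cannot hold for every real x for which both sides are defined.
tan²(x) means (tan x)², squaring the output; tan(x²) squares the input. These are different functions.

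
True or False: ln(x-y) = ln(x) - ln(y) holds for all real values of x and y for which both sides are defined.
Claim: ln(x-y) = ln(x) - ln(y).
Test a specific point where both sides are defined: x = 5, y = 3/2.
LHS = ln(x-y) ≈ 1.2528
RHS = ln(x) - ln(y) ≈ 1.2040
Since 1.2528 ≠ 1.2040, the equation fails at this point, so it cannot hold for all real values of x and y for which both sides are defined.
ln(x) - ln(y) = ln(x/y), not ln(x-y).

Conclusion: False.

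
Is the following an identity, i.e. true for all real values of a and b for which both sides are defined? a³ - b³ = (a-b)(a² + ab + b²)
Yes, this is an identity.

Claim: a³ - b³ = (a-b)(a² + ab + b²).
Reasoning: Expand the right side: (a-b)(a² + ab + b²) = a³ + a²b + ab² - a²b - ab² - b³ = a³ - b³ (the middle terms cancel in pairs).
So the two sides agree for all real values of a and b for which both sides are defined.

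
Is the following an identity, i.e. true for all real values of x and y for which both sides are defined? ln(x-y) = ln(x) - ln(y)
No, this is NOT an identity.

Claim: ln(x-y) = ln(x) - ln(y).
Test a specific point where both sides are defined: x = 3, y = 2.
LHS = ln(x-y) ≈ 0.0000
RHS = ln(x) - ln(y) ≈ 0.4055
Since 0.0000 ≠ 0.4055, the equation fails at this point, so it cannot hold for all real values of x and y for which both sides are defined.
ln(x) - ln(y) = ln(x/y), not ln(x-y).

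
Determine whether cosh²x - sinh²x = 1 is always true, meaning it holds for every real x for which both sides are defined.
Claim: cosh²x - sinh²x = 1.
Reasoning: With cosh(x) = (e^x + e^-x)/2 and sinh(x) = (e^x - e^-x)/2: cosh²x = (e^(2x) + 2 + e^(-2x))/4 and sinh²x = (e^(2x) - 2 + e^(-2x))/4. Subtracting leaves 4/4 = 1.
So the two sides agree for every real x for which both sides are defined.

Conclusion: Yes, this is an identity.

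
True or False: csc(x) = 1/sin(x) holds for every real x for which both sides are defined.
Claim: csc(x) = 1/sin(x).
Reasoning: csc(x) is by definition the reciprocal of sin(x), wherever sin(x) ≠ 0.
So the two sides agree for every real x for which both sides are defined.

Conclusion: True.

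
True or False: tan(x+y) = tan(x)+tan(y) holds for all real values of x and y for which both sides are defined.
False.

Claim: tan(x+y) = tan(x)+tan(y).
Test a specific point where both sides are defined: x = 3π/4, y = π/3.
LHS = tan(x+y) ≈ 0.2679
RHS = tan(x)+tan(y) ≈ 0.7321
Since 0.2679 ≠ 0.7321, the equation fails at this point, so it cannot hold for all real values of x and y for which both sides are defined.
The correct formula is tan(x+y) = (tan(x) + tan(y))/(1 - tan(x)tan(y)).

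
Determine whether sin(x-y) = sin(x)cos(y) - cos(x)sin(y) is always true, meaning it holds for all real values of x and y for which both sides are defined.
Claim: sin(x-y) = sin(x)cos(y) - cos(x)sin(y).
Reasoning: Replace y by -y in sin(x+y) = sin(x)cos(y) + cos(x)sin(y) and use cos(-y) = cos(y), sin(-y) = -sin(y): sin(x-y) = sin(x)cos(y) - cos(x)sin(y).
So the two sides agree for all real values of x and y for which both sides are defined.

Conclusion: Yes, this is an identity.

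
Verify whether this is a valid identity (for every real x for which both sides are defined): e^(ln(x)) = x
Claim: e^(ln(x)) = x.
Reasoning: For x > 0, ln(x) is by definition the exponent p such that e^p = x. Raising e to that exponent therefore returns x: e^(ln x) = x.
So the two sides agree for every real x for which both sides are defined.

Conclusion: Yes, this is an identity.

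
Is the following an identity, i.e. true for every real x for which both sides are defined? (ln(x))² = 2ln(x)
Claim: (ln(x))² = 2ln(x).
Test a specific point where both sides are defined: x = 4.
LHS = (ln(x))² ≈ 1.9218
RHS = 2ln(x) ≈ 2.7726
Since 1.9218 ≠ 2.7726, the equation fails at this point, so it cannot hold for every real x for which both sides are defined.
2ln(x) equals ln(x²), which is not the same as (ln x)².

Conclusion: No, this is NOT an identity.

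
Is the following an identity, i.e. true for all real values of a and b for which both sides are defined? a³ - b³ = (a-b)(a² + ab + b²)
Claim: a³ - b³ = (a-b)(a² + ab + b²).
Reasoning: Expand the right side: (a-b)(a² + ab + b²) = a³ + a²b + ab² - a²b - ab² - b³ = a³ - b³ (the middle terms cancel in pairs).
So the two sides agree for all real values of a and b for which both sides are defined.

Conclusion: Yes, this is an identity.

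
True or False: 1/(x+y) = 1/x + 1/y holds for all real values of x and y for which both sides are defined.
Claim: 1/(x+y) = 1/x + 1/y.
Test a specific point where both sides are defined: x = 2, y = 4.
LHS = 1/(x+y) ≈ 0.1667
RHS = 1/x + 1/y ≈ 0.7500
Since 0.1667 ≠ 0.7500, the equation fails at this point, so it cannot hold for all real values of x and y for which both sides are defined.
1/x + 1/y = (x+y)/(xy), which is not 1/(x+y).

Conclusion: False.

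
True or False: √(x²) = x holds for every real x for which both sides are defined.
Claim: √(x²) = x.
Test a specific point where both sides are defined: x = -2.
LHS = √(x²) ≈ 2.0000
RHS = x ≈ -2.0000
Since 2.0000 ≠ -2.0000, the equation fails at this point, so it cannot hold for every real x for which both sides are defined.
√(x²) = |x|, which differs from x whenever x < 0 (both sides are defined for every real x).

Conclusion: False.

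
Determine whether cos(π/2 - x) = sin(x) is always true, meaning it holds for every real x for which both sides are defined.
Yes, this is an identity.

Claim: cos(π/2 - x) = sin(x).
Reasoning: Use cos(u - v) = cos(u)cos(v) + sin(u)sin(v) with u = π/2, v = x: cos(π/2)cos(x) + sin(π/2)sin(x) = 0·cos(x) + 1·sin(x) = sin(x).
So the two sides agree for every real x for which both sides are defined.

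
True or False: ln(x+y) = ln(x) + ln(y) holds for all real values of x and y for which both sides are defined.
Claim: ln(x+y) = ln(x) + ln(y).
Test a specific point where both sides are defined: x = 1/2, y = 2.
LHS = ln(x+y) ≈ 0.9163
RHS = ln(x) + ln(y) ≈ 0.0000
Since 0.9163 ≠ 0.0000, the equation fails at this point, so it cannot hold for all real values of x and y for which both sides are defined.
ln(x) + ln(y) = ln(xy), not ln(x+y).

Conclusion: False.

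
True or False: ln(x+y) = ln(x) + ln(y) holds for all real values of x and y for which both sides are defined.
False.

Claim: ln(x+y) = ln(x) + ln(y).
Test a specific point where both sides are defined: x = 3, y = 5.
LHS = ln(x+y) ≈ 2.0794
RHS = ln(x) + ln(y) ≈ 2.7081
Since 2.0794 ≠ 2.7081, the equation fails at this point, so it cannot hold for all real values of x and y for which both sides are defined.
ln(x) + ln(y) = ln(xy), not ln(x+y).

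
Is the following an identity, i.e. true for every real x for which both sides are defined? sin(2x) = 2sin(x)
No, this is NOT an identity.

Claim: sin(2x) = 2sin(x).
Test a specific point where both sides are defined: x = 3π/4.
LHS = sin(2x) ≈ -1.0000
RHS = 2sin(x) ≈ 1.4142
Since -1.0000 ≠ 1.4142, the equation fails at this point, so it cannot hold for every real x for which both sides are defined.
The correct double-angle formula is sin(2x) = 2sin(x)cos(x).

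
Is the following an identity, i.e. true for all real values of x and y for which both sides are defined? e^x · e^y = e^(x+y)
Yes, this is an identity.

Claim: e^x · e^y = e^(x+y).
Reasoning: This is the law of exponents for a common base: multiplying powers adds exponents. E.g. from the series, (Σ x^j/j!)(Σ y^k/k!) = Σ_m (Σ_{j+k=m} x^j y^k/(j!k!)) = Σ_m (x+y)^m/m! by the binomial theorem.
So the two sides agree for all real values of x and y for which both sides are defined.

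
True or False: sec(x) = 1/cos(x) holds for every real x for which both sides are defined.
True.

Claim: sec(x) = 1/cos(x).
Reasoning: sec(x) is by definition the reciprocal of cos(x), wherever cos(x) ≠ 0.
So the two sides agree for every real x for which both sides are defined.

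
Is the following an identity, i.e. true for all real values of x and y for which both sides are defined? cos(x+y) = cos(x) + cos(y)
Claim: cos(x+y) = cos(x) + cos(y).
Test a specific point where both sides are defined: x = 3π/4, y = 2π/3.
LHS = cos(x+y) ≈ -0.2588
RHS = cos(x) + cos(y) ≈ -1.2071
Since -0.2588 ≠ -1.2071, the equation fails at this point, so it cannot hold for all real values of x and y for which both sides are defined.
The correct expansion is cos(x+y) = cos(x)cos(y) - sin(x)sin(y); cosine is not additive.

Conclusion: No, this is NOT an identity.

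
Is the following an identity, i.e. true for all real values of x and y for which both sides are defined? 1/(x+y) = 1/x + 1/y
No, this is NOT an identity.

Claim: 1/(x+y) = 1/x + 1/y.
Test a specific point where both sides are defined: x = -2, y = -2.
LHS = 1/(x+y) ≈ -0.2500
RHS = 1/x + 1/y ≈ -1.0000
Since -0.2500 ≠ -1.0000, the equation fails at this point, so it cannot hold for all real values of x and y for which both sides are defined.
1/x + 1/y = (x+y)/(xy), which is not 1/(x+y).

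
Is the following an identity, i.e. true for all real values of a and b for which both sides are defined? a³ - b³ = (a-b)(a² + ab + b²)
Claim: a³ - b³ = (a-b)(a² + ab + b²).
Reasoning: Expand the right side: (a-b)(a² + ab + b²) = a³ + a²b + ab² - a²b - ab² - b³ = a³ - b³ (the middle terms cancel in pairs).
So the two sides agree for all real values of a and b for which both sides are defined.

Conclusion: Yes, this is an identity.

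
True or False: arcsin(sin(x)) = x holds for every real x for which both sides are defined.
False.

Claim: arcsin(sin(x)) = x.
Test a specific point where both sides are defined: x = π.
LHS = arcsin(sin(x)) ≈ 0.0000
RHS = x ≈ 3.1416
Since 0.0000 ≠ 3.1416, the equation fails at this point, so it cannot hold for every real x for which both sides are defined.
arcsin only returns values in [-π/2, π/2], so arcsin(sin(x)) = x holds only for x in that interval, not for all real x.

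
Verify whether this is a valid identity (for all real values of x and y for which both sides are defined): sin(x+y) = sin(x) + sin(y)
No, this is NOT an identity.

Claim: sin(x+y) = sin(x) + sin(y).
Test a specific point where both sides are defined: x = -π/3, y = 2π/3.
LHS = sin(x+y) ≈ 0.8660
RHS = sin(x) + sin(y) ≈ 0.0000
Since 0.8660 ≠ 0.0000, the equation fails at this point, so it cannot hold for all real values of x and y for which both sides are defined.
The correct expansion is sin(x+y) = sin(x)cos(y) + cos(x)sin(y); sine is not additive.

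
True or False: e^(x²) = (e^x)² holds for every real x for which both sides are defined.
False.

Claim: e^(x²) = (e^x)².
Test a specific point where both sides are defined: x = -1.
LHS = e^(x²) ≈ 2.7183
RHS = (e^x)² ≈ 0.1353
Since 2.7183 ≠ 0.1353, the equation fails at this point, so it cannot hold for every real x for which both sides are defined.
(e^x)² = e^(2x), and 2x ≠ x² in general.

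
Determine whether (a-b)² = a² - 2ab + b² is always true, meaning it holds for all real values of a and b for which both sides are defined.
Claim: (a-b)² = a² - 2ab + b².
Reasoning: Expand: (a-b)² = (a-b)(a-b) = a·a - a·b - b·a + b·b = a² - 2ab + b².
So the two sides agree for all real values of a and b for which both sides are defined.

Conclusion: Yes, this is an identity.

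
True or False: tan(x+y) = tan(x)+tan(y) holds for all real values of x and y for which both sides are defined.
False.

Claim: tan(x+y) = tan(x)+tan(y).
Test a specific point where both sides are defined: x = π/6, y = 2π/3.
LHS = tan(x+y) ≈ -0.5774
RHS = tan(x)+tan(y) ≈ -1.1547
Since -0.5774 ≠ -1.1547, the equation fails at this point, so it cannot hold for all real values of x and y for which both sides are defined.
The correct formula is tan(x+y) = (tan(x) + tan(y))/(1 - tan(x)tan(y)).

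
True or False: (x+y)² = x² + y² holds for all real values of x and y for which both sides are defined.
Claim: (x+y)² = x² + y².
Test a specific point where both sides are defined: x = 2, y = 3/2.
LHS = (x+y)² ≈ 12.2500
RHS = x² + y² ≈ 6.2500
Since 12.2500 ≠ 6.2500, the equation fails at this point, so it cannot hold for all real values of x and y for which both sides are defined.
The correct expansion is (x+y)² = x² + 2xy + y²; the cross term 2xy is missing.

Conclusion: False.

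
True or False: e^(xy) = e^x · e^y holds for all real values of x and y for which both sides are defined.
Claim: e^(xy) = e^x · e^y.
Test a specific point where both sides are defined: x = 5, y = 1.
LHS = e^(xy) ≈ 148.4132
RHS = e^x · e^y ≈ 403.4288
Since 148.4132 ≠ 403.4288, the equation fails at this point, so it cannot hold for all real values of x and y for which both sides are defined.
e^x · e^y = e^(x+y), not e^(xy).

Conclusion: False.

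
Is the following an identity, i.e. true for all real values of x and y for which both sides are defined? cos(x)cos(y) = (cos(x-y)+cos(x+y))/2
Yes, this is an identity.

Claim: cos(x)cos(y) = (cos(x-y)+cos(x+y))/2.
Reasoning: cos(x-y) = cos(x)cos(y) + sin(x)sin(y) and cos(x+y) = cos(x)cos(y) - sin(x)sin(y). Adding, cos(x-y) + cos(x+y) = 2cos(x)cos(y); divide by 2.
So the two sides agree for all real values of x and y for which both sides are defined.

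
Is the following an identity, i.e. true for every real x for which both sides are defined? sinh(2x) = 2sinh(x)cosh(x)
Claim: sinh(2x) = 2sinh(x)cosh(x).
Reasoning: 2sinh(x)cosh(x) = 2 · (e^x - e^-x)/2 · (e^x + e^-x)/2 = (e^(2x) - e^(-2x))/2 = sinh(2x).
So the two sides agree for every real x for which both sides are defined.

Conclusion: Yes, this is an identity.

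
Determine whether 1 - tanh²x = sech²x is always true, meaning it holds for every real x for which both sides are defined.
Yes, this is an identity.

Claim: 1 - tanh²x = sech²x.
Reasoning: Divide cosh²x - sinh²x = 1 through by cosh²x (never zero): 1 - tanh²x = 1/cosh²x = sech²x.
So the two sides agree for every real x for which both sides are defined.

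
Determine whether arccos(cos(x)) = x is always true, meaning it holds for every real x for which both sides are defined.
No, this is NOT an identity.

Claim: arccos(cos(x)) = x.
Test a specific point where both sides are defined: x = -π/6.
LHS = arccos(cos(x)) ≈ 0.5236
RHS = x ≈ -0.5236
Since 0.5236 ≠ -0.5236, the equation fails at this point, so it cannot hold for every real x for which both sides are defined.
arccos only returns values in [0, π], so arccos(cos(x)) = x holds only for x in that interval, not for all real x.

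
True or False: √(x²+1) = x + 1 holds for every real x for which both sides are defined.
False.

Claim: √(x²+1) = x + 1.
Test a specific point where both sides are defined: x = -3.
LHS = √(x²+1) ≈ 3.1623
RHS = x + 1 ≈ -2.0000
Since 3.1623 ≠ -2.0000, the equation fails at this point, so it cannot hold for every real x for which both sides are defined.
(x+1)² = x² + 2x + 1 ≠ x² + 1 unless x = 0.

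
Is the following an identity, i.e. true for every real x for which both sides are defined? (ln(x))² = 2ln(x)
Claim: (ln(x))² = 2ln(x).
Test a specific point where both sides are defined: x = 3/2.
LHS = (ln(x))² ≈ 0.1644
RHS = 2ln(x) ≈ 0.8109
Since 0.1644 ≠ 0.8109, the equation fails at this point, so it cannot hold for every real x for which both sides are defined.
2ln(x) equals ln(x²), which is not the same as (ln x)².

Conclusion: No, this is NOT an identity.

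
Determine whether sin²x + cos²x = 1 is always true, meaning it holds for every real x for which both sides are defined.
Claim: sin²x + cos²x = 1.
Reasoning: The point (cos x, sin x) lies on the unit circle X² + Y² = 1, so cos²x + sin²x = 1 for every real x.
So the two sides agree for every real x for which both sides are defined.

Conclusion: Yes, this is an identity.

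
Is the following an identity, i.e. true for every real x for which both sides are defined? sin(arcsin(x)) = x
Claim: sin(arcsin(x)) = x.
Reasoning: For -1 ≤ x ≤ 1 (where arcsin is defined), arcsin(x) is by definition an angle whose sine equals x. Taking the sine of that angle returns x. (Note the other order, arcsin(sin x) = x, is NOT an identity.)
So the two sides agree for every real x for which both sides are defined.

Conclusion: Yes, this is an identity.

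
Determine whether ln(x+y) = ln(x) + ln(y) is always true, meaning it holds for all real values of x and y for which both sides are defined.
No, this is NOT an identity.

Claim: ln(x+y) = ln(x) + ln(y).
Test a specific point where both sides are defined: x = 2, y = 5.
LHS = ln(x+y) ≈ 1.9459
RHS = ln(x) + ln(y) ≈ 2.3026
Since 1.9459 ≠ 2.3026, the equation fails at this point, so it cannot hold for all real values of x and y for which both sides are defined.
ln(x) + ln(y) = ln(xy), not ln(x+y).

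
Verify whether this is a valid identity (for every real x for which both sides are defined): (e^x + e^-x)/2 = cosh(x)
Claim: (e^x + e^-x)/2 = cosh(x).
Reasoning: This is exactly the definition of the hyperbolic cosine: cosh(x) := (e^x + e^-x)/2.
So the two sides agree for every real x for which both sides are defined.

Conclusion: Yes, this is an identity.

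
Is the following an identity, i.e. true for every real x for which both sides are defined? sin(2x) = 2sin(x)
Claim: sin(2x) = 2sin(x).
Test a specific point where both sides are defined: x = π/4.
LHS = sin(2x) ≈ 1.0000
RHS = 2sin(x) ≈ 1.4142
Since 1.0000 ≠ 1.4142, the equation fails at this point, so it cannot hold for every real x for which both sides are defined.
The correct double-angle formula is sin(2x) = 2sin(x)cos(x).

Conclusion: No, this is NOT an identity.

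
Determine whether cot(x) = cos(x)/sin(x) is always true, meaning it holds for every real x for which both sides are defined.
Yes, this is an identity.

Claim: cot(x) = cos(x)/sin(x).
Reasoning: cot(x) is defined as 1/tan(x) = 1/(sin(x)/cos(x)) = cos(x)/sin(x), wherever sin(x) ≠ 0.
So the two sides agree for every real x for which both sides are defined.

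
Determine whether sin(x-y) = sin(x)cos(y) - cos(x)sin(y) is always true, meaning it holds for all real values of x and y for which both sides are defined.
Yes, this is an identity.

Claim: sin(x-y) = sin(x)cos(y) - cos(x)sin(y).
Reasoning: Replace y by -y in sin(x+y) = sin(x)cos(y) + cos(x)sin(y) and use cos(-y) = cos(y), sin(-y) = -sin(y): sin(x-y) = sin(x)cos(y) - cos(x)sin(y).
So the two sides agree for all real values of x and y for which both sides are defined.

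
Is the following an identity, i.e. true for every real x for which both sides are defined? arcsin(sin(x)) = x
Claim: arcsin(sin(x)) = x.
Test a specific point where both sides are defined: x = π.
LHS = arcsin(sin(x)) ≈ 0.0000
RHS = x ≈ 3.1416
Since 0.0000 ≠ 3.1416, the equation fails at this point, so it cannot hold for every real x for which both sides are defined.
arcsin only returns values in [-π/2, π/2], so arcsin(sin(x)) = x holds only for x in that interval, not for all real x.

Conclusion: No, this is NOT an identity.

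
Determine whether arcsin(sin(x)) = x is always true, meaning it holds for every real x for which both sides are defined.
No, this is NOT an identity.

Claim: arcsin(sin(x)) = x.
Test a specific point where both sides are defined: x = 3π/4.
LHS = arcsin(sin(x)) ≈ 0.7854
RHS = x ≈ 2.3562
Since 0.7854 ≠ 2.3562, the equation fails at this point, so it cannot hold for every real x for which both sides are defined.
arcsin only returns values in [-π/2, π/2], so arcsin(sin(x)) = x holds only for x in that interval, not for all real x.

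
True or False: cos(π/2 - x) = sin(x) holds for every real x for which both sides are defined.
Claim: cos(π/2 - x) = sin(x).
Reasoning: Use cos(u - v) = cos(u)cos(v) + sin(u)sin(v) with u = π/2, v = x: cos(π/2)cos(x) + sin(π/2)sin(x) = 0·cos(x) + 1·sin(x) = sin(x).
So the two sides agree for every real x for which both sides are defined.

Conclusion: True.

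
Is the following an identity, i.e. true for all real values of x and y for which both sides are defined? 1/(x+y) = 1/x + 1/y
No, this is NOT an identity.

Claim: 1/(x+y) = 1/x + 1/y.
Test a specific point where both sides are defined: x = 4, y = 3.
LHS = 1/(x+y) ≈ 0.1429
RHS = 1/x + 1/y ≈ 0.5833
Since 0.1429 ≠ 0.5833, the equation fails at this point, so it cannot hold for all real values of x and y for which both sides are defined.
1/x + 1/y = (x+y)/(xy), which is not 1/(x+y).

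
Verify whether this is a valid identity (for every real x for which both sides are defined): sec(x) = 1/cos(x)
Yes, this is an identity.

Claim: sec(x) = 1/cos(x).
Reasoning: sec(x) is by definition the reciprocal of cos(x), wherever cos(x) ≠ 0.
So the two sides agree for every real x for which both sides are defined.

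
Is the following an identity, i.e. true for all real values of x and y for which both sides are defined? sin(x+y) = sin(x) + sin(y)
No, this is NOT an identity.

Claim: sin(x+y) = sin(x) + sin(y).
Test a specific point where both sides are defined: x = -π/3, y = π/6.
LHS = sin(x+y) ≈ -0.5000
RHS = sin(x) + sin(y) ≈ -0.3660
Since -0.5000 ≠ -0.3660, the equation fails at this point, so it cannot hold for all real values of x and y for which both sides are defined.
The correct expansion is sin(x+y) = sin(x)cos(y) + cos(x)sin(y); sine is not additive.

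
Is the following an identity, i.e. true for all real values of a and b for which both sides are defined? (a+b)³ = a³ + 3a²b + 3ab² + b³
Claim: (a+b)³ = a³ + 3a²b + 3ab² + b³.
Reasoning: (a+b)³ = (a+b)(a+b)² = (a+b)(a² + 2ab + b²) = a³ + 2a²b + ab² + a²b + 2ab² + b³ = a³ + 3a²b + 3ab² + b³.
So the two sides agree for all real values of a and b for which both sides are defined.

Conclusion: Yes, this is an identity.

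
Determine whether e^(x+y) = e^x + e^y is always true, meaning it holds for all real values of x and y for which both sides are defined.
Claim: e^(x+y) = e^x + e^y.
Test a specific point where both sides are defined: x = 1/2, y = 2.
LHS = e^(x+y) ≈ 12.1825
RHS = e^x + e^y ≈ 9.0378
Since 12.1825 ≠ 9.0378, the equation fails at this point, so it cannot hold for all real values of x and y for which both sides are defined.
The correct rule is e^(x+y) = e^x · e^y (a product, not a sum).

Conclusion: No, this is NOT an identity.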